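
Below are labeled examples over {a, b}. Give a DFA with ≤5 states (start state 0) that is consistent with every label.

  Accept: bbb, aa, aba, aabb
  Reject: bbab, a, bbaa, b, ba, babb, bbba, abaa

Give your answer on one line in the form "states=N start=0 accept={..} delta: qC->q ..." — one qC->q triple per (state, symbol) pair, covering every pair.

states=4 start=0 accept={0,3} delta: 0a->1 0b->2 1a->0 1b->1 2a->1 2b->3 3a->0 3b->0

State merging on the prefix tree: take the shortest (then alphabetical) example prefix whose next move is undefined and point that move at state 0, else 1, else 2, ...; a target is out if some Accept/Reject pair would then sit in one state with the same input left (inseparable). If every existing state is out, open a new one.
a: 0a undefined. 0a->0: no, aa/a meet in 0. Open state 1: 0a->1.
b: 0b undefined. 0b->0: no, bbb/b meet in 0. 0b->1: no, aa/ba meet in 1 with "a" left. Open state 2: 0b->2.
aa: 1a undefined. 1a->0: ok.
ab: 1b undefined. 1b->0: no, aa/abaa meet in 0. 1b->1: ok.
ba: 2a undefined. 2a->0: no, aa/ba meet in 0. 2a->1: ok.
bb: 2b undefined. 2b->0: no, bbb/b meet in 2. 2b->1: no, bbb/a meet in 1. 2b->2: no, bbb/b meet in 2. Open state 3: 2b->3.
bba: 3a undefined. 3a->0: ok.
bbb: 3b undefined. 3b->0: ok.
All examples now run through 4 states with every (state, symbol) defined. Accept strings end in {0,3}, Reject strings end in {1,2}; accept={0,3}.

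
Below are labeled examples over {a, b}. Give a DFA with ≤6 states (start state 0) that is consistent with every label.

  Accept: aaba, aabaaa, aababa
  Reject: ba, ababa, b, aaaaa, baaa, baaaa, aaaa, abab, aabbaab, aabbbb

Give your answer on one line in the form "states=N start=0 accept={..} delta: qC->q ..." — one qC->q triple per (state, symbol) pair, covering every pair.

states=5 start=0 accept={3} delta: 0a->1 0b->0 1a->2 1b->0 2a->0 2b->3 3a->3 3b->4 4a->3 4b->0

Fold the examples into a partial DFA from state 0: repeatedly fix the first undefined (state, symbol) met by the shortest-then-alphabetical prefix, trying targets in increasing order and rejecting any under which an Accept and a Reject string meet in one state with the same remainder; add a state when all current targets are rejected. Accepting states are where Accept strings end.
a: 0a undefined. 0a->0: no, aaba/ba meet in 0 with "ba" left. Open state 1: 0a->1.
b: 0b undefined. 0b->0: ok.
aa: 1a undefined. 1a->0: no, aaba/ba meet in 1. 1a->1: no, aababa/ababa meet in 1 with "baba" left. Open state 2: 1a->2.
ab: 1b undefined. 1b->0: ok.
aaa: 2a undefined. 2a->0: ok.
aab: 2b undefined. 2b->0: no, aaba/ba meet in 1. 2b->1: no, aaba/aaaaa meet in 2. 2b->2: no, aaba/b meet in 0. Open state 3: 2b->3.
aaba: 3a undefined. 3a->0: no, aaba/b meet in 0. 3a->1: no, aaba/ba meet in 1. 3a->2: no, aaba/aaaaa meet in 2. 3a->3: ok.
aabb: 3b undefined. 3b->0: no, aaba/aabbaab meet in 3. 3b->1: no, aababa/aaaaa meet in 2. 3b->2: no, aababa/b meet in 0. 3b->3: no, aaba/aabbaab meet in 3. Open state 4: 3b->4.
aabba: 4a undefined. 4a->0: no, aababa/b meet in 0. 4a->1: no, aaba/aabbaab meet in 3. 4a->2: no, aababa/aaaaa meet in 2. 4a->3: ok.
aabbb: 4b undefined. 4b->0: ok.
All examples now run through 5 states with every (state, symbol) defined. Accept strings end in {3}, Reject strings end in {0,1,2,4}; accept={3}.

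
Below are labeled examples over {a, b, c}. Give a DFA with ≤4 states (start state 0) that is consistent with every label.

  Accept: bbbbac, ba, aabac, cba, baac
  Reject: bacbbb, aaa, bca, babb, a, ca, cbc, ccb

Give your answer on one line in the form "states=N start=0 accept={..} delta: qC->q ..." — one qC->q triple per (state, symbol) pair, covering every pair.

states=3 start=0 accept={2} delta: 0a->0 0b->1 0c->0 1a->2 1b->1 1c->0 2a->2 2b->0 2c->2

Fold the examples into a partial DFA from state 0: repeatedly fix the first undefined (state, symbol) met by the shortest-then-alphabetical prefix, trying targets in increasing order and rejecting any under which an Accept and a Reject string meet in one state with the same remainder; add a state when all current targets are rejected. Accepting states are where Accept strings end.
a: 0a undefined. 0a->0: ok.
b: 0b undefined. 0b->0: no, ba/aaa meet in 0. Open state 1: 0b->1.
c: 0c undefined. 0c->0: ok.
ba: 1a undefined. 1a->0: no, ba/aaa meet in 0. 1a->1: no, ba/ccb meet in 1. Open state 2: 1a->2.
bb: 1b undefined. 1b->0: no, bbbbac/aaa meet in 0. 1b->1: ok.
bc: 1c undefined. 1c->0: ok.
baa: 2a undefined. 2a->0: no, baac/aaa meet in 0. 2a->1: no, baac/aaa meet in 0. 2a->2: ok.
bab: 2b undefined. 2b->0: ok.
bac: 2c undefined. 2c->0: no, bbbbac/aaa meet in 0. 2c->1: no, bbbbac/bacbbb meet in 1. 2c->2: ok.
All examples now run through 3 states with every (state, symbol) defined. Accept strings end in {2}, Reject strings end in {0,1}; accept={2}.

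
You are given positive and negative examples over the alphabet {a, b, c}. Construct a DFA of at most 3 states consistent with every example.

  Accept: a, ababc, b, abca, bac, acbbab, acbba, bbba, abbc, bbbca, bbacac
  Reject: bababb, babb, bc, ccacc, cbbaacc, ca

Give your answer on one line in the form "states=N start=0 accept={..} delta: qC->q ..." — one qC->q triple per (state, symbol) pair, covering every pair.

states=3 start=0 accept={0,1} delta: 0a->0 0b->1 0c->1 1a->2 1b->2 1c->2 2a->0 2b->2 2c->0

Grow the machine one transition at a time. Run the examples from 0; the earliest place one falls off (shortest prefix, ties alphabetical) gets sent to the lowest-numbered state that keeps every Accept/Reject pair distinguishable — a pair clashes when both reach the same state with identical unread suffix — and to a fresh state only if none does.
a: 0a undefined. 0a->0: ok.
b: 0b undefined. 0b->0: no, a/bababb meet in 0. Open state 1: 0b->1.
c: 0c undefined. 0c->0: no, a/ccacc meet in 0. 0c->1: ok.
ba: 1a undefined. 1a->0: no, a/ca meet in 0. 1a->1: no, b/ca meet in 1. Open state 2: 1a->2.
bb: 1b undefined. 1b->0: no, acbba/ca meet in 2. 1b->1: no, acbba/ca meet in 2. 1b->2: ok.
bc: 1c undefined. 1c->0: no, a/bc meet in 0. 1c->1: no, b/bc meet in 1. 1c->2: ok.
bab: 2b undefined. 2b->0: no, ababc/babb meet in 1. 2b->1: no, ababc/bababb meet in 2. 2b->2: ok.
bac: 2c undefined. 2c->0: ok.
bba: 2a undefined. 2a->0: ok.
All examples now run through 3 states with every (state, symbol) defined. Accept strings end in {0,1}, Reject strings end in {2}; accept={0,1}.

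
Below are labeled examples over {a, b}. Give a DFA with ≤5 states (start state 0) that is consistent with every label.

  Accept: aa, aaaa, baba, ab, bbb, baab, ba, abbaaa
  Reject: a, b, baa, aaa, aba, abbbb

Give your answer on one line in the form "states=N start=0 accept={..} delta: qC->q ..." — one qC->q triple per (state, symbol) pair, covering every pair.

Grow the machine one transition at a time. Run the examples from 0; the earliest place one falls off (shortest prefix, ties alphabetical) gets sent to the lowest-numbered state that keeps every Accept/Reject pair distinguishable — a pair clashes when both reach the same state with identical unread suffix — and to a fresh state only if none does.
a: 0a undefined. 0a->0: no, aa/a meet in 0. Open state 1: 0a->1.
b: 0b undefined. 0b->0: no, aa/baa meet in 1 with "a" left. 0b->1: ok.
aa: 1a undefined. 1a->0: ok.
ab: 1b undefined. 1b->0: no, bbb/a meet in 1. 1b->1: no, aa/aba meet in 0. Open state 2: 1b->2.
aba: 2a undefined. 2a->0: no, aa/aba meet in 0. 2a->1: ok.
abb: 2b undefined. 2b->0: no, ab/abbbb meet in 2. 2b->1: no, bbb/a meet in 1. 2b->2: no, ab/abbbb meet in 2. Open state 3: 2b->3.
abba: 3a undefined. 3a->0: ok.
abbb: 3b undefined. 3b->0: ok.
All examples now run through 4 states with every (state, symbol) defined. Accept strings end in {0,2,3}, Reject strings end in {1}; accept={0,2,3}.

states=4 start=0 accept={0,2,3} delta: 0a->1 0b->1 1a->0 1b->2 2a->1 2b->3 3a->0 3b->0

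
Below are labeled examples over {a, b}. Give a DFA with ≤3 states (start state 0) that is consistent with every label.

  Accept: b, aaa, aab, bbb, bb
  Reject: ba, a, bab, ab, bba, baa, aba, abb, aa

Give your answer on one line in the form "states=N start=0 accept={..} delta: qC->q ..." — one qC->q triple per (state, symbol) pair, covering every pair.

Fold the examples into a partial DFA from state 0: repeatedly fix the first undefined (state, symbol) met by the shortest-then-alphabetical prefix, trying targets in increasing order and rejecting any under which an Accept and a Reject string meet in one state with the same remainder; add a state when all current targets are rejected. Accepting states are where Accept strings end.
a: 0a undefined. 0a->0: no, b/ab meet in 0 with "b" left. Open state 1: 0a->1.
b: 0b undefined. 0b->0: ok.
aa: 1a undefined. 1a->0: no, b/baa meet in 0. 1a->1: no, aaa/ba meet in 1. Open state 2: 1a->2.
ab: 1b undefined. 1b->0: no, b/bab meet in 0. 1b->1: ok.
aaa: 2a undefined. 2a->0: ok.
aab: 2b undefined. 2b->0: ok.
All examples now run through 3 states with every (state, symbol) defined. Accept strings end in {0}, Reject strings end in {1,2}; accept={0}.

states=3 start=0 accept={0} delta: 0a->1 0b->0 1a->2 1b->1 2a->0 2b->0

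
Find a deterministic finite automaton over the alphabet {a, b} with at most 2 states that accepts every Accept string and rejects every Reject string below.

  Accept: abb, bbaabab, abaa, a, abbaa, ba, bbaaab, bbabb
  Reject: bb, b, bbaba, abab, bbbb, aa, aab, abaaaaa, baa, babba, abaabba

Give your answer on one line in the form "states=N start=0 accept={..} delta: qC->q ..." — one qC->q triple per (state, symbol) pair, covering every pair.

states=2 start=0 accept={1} delta: 0a->1 0b->0 1a->0 1b->1

Fold the examples into a partial DFA from state 0: repeatedly fix the first undefined (state, symbol) met by the shortest-then-alphabetical prefix, trying targets in increasing order and rejecting any under which an Accept and a Reject string meet in one state with the same remainder; add a state when all current targets are rejected. Accepting states are where Accept strings end.
a: 0a undefined. 0a->0: no, abb/bb meet in 0 with "bb" left. Open state 1: 0a->1.
b: 0b undefined. 0b->0: ok.
aa: 1a undefined. 1a->0: ok.
ab: 1b undefined. 1b->0: no, abb/bb meet in 0. 1b->1: ok.
All examples now run through 2 states with every (state, symbol) defined. Accept strings end in {1}, Reject strings end in {0}; accept={1}.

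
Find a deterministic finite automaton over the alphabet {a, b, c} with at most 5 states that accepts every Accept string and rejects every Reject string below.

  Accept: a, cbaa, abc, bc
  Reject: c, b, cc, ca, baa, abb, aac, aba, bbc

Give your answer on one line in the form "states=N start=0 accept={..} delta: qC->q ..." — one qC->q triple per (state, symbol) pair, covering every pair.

states=3 start=0 accept={0} delta: 0a->0 0b->1 0c->2 1a->1 1b->2 1c->0 2a->1 2b->0 2c->1

Fold the examples into a partial DFA from state 0: repeatedly fix the first undefined (state, symbol) met by the shortest-then-alphabetical prefix, trying targets in increasing order and rejecting any under which an Accept and a Reject string meet in one state with the same remainder; add a state when all current targets are rejected. Accepting states are where Accept strings end.
a: 0a undefined. 0a->0: ok.
b: 0b undefined. 0b->0: no, a/b meet in 0. Open state 1: 0b->1.
c: 0c undefined. 0c->0: no, a/c meet in 0. 0c->1: no, abc/cc meet in 1 with "c" left. Open state 2: 0c->2.
ba: 1a undefined. 1a->0: no, a/baa meet in 0. 1a->1: ok.
bb: 1b undefined. 1b->0: no, a/abb meet in 0. 1b->1: no, abc/bbc meet in 1 with "c" left. 1b->2: ok.
bc: 1c undefined. 1c->0: ok.
ca: 2a undefined. 2a->0: no, a/ca meet in 0. 2a->1: ok.
cb: 2b undefined. 2b->0: ok.
cc: 2c undefined. 2c->0: no, a/cc meet in 0. 2c->1: ok.
All examples now run through 3 states with every (state, symbol) defined. Accept strings end in {0}, Reject strings end in {1,2}; accept={0}.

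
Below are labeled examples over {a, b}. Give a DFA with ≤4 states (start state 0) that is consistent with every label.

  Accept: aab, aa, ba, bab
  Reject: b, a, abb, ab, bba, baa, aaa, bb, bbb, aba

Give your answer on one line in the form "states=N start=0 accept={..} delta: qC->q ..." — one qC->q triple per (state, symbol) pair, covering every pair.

Fold the examples into a partial DFA from state 0: repeatedly fix the first undefined (state, symbol) met by the shortest-then-alphabetical prefix, trying targets in increasing order and rejecting any under which an Accept and a Reject string meet in one state with the same remainder; add a state when all current targets are rejected. Accepting states are where Accept strings end.
a: 0a undefined. 0a->0: no, aab/b meet in 0 with "b" left. Open state 1: 0a->1.
b: 0b undefined. 0b->0: no, aa/baa meet in 1 with "a" left. 0b->1: ok.
aa: 1a undefined. 1a->0: no, aab/b meet in 1. 1a->1: no, aab/ab meet in 1 with "b" left. Open state 2: 1a->2.
ab: 1b undefined. 1b->0: ok.
aaa: 2a undefined. 2a->0: ok.
aab: 2b undefined. 2b->0: no, aab/ab meet in 0. 2b->1: no, aab/b meet in 1. 2b->2: ok.
All examples now run through 3 states with every (state, symbol) defined. Accept strings end in {2}, Reject strings end in {0,1}; accept={2}.

states=3 start=0 accept={2} delta: 0a->1 0b->1 1a->2 1b->0 2a->0 2b->2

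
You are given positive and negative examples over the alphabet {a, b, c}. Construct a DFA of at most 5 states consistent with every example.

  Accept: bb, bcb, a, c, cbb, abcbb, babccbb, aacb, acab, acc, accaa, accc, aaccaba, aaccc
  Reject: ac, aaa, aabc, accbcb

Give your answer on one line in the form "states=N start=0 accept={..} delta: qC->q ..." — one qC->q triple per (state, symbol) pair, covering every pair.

states=5 start=0 accept={0,1,3,4} delta: 0a->1 0b->0 0c->0 1a->2 1b->0 1c->2 2a->2 2b->1 2c->3 3a->0 3b->3 3c->4 4a->0 4b->2 4c->0

Fold the examples into a partial DFA from state 0: repeatedly fix the first undefined (state, symbol) met by the shortest-then-alphabetical prefix, trying targets in increasing order and rejecting any under which an Accept and a Reject string meet in one state with the same remainder; add a state when all current targets are rejected. Accepting states are where Accept strings end.
a: 0a undefined. 0a->0: no, a/aaa meet in 0. Open state 1: 0a->1.
b: 0b undefined. 0b->0: ok.
c: 0c undefined. 0c->0: ok.
aa: 1a undefined. 1a->0: no, bb/aabc meet in 0. 1a->1: no, a/aaa meet in 1. Open state 2: 1a->2.
ab: 1b undefined. 1b->0: ok.
ac: 1c undefined. 1c->0: no, bb/ac meet in 0. 1c->1: no, bb/accbcb meet in 0. 1c->2: ok.
aaa: 2a undefined. 2a->0: no, bb/aaa meet in 0. 2a->1: no, a/aaa meet in 1. 2a->2: ok.
aab: 2b undefined. 2b->0: no, bb/aabc meet in 0. 2b->1: ok.
aac: 2c undefined. 2c->0: no, bb/accbcb meet in 0. 2c->1: no, bb/accbcb meet in 0. 2c->2: no, a/accbcb meet in 1. Open state 3: 2c->3.
aacb: 3b undefined. 3b->0: no, bb/accbcb meet in 0. 3b->1: no, a/accbcb meet in 1. 3b->2: no, aacb/ac meet in 2. 3b->3: ok.
aacc: 3c undefined. 3c->0: no, bb/accbcb meet in 0. 3c->1: no, bb/accbcb meet in 0. 3c->2: no, a/accbcb meet in 1. 3c->3: no, aacb/accbcb meet in 3. Open state 4: 3c->4.
acca: 3a undefined. 3a->0: ok.
aacca: 4a undefined. 4a->0: ok.
aaccc: 4c undefined. 4c->0: ok.
accbcb: 4b undefined. 4b->0: no, bb/accbcb meet in 0. 4b->1: no, a/accbcb meet in 1. 4b->2: ok.
All examples now run through 5 states with every (state, symbol) defined. Accept strings end in {0,1,3,4}, Reject strings end in {2}; accept={0,1,3,4}.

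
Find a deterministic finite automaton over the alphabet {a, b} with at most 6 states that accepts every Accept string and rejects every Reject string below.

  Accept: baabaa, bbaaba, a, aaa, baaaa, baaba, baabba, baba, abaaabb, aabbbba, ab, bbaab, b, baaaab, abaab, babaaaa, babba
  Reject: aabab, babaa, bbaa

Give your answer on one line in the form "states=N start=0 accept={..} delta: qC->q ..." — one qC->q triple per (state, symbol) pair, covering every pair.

states=5 start=0 accept={0,1,2} delta: 0a->0 0b->1 1a->2 1b->1 2a->3 2b->4 3a->0 3b->0 4a->2 4b->0

Grow the machine one transition at a time. Run the examples from 0; the earliest place one falls off (shortest prefix, ties alphabetical) gets sent to the lowest-numbered state that keeps every Accept/Reject pair distinguishable — a pair clashes when both reach the same state with identical unread suffix — and to a fresh state only if none does.
a: 0a undefined. 0a->0: ok.
b: 0b undefined. 0b->0: no, baabaa/aabab meet in 0. Open state 1: 0b->1.
ba: 1a undefined. 1a->0: no, baabaa/babaa meet in 0. 1a->1: no, baabaa/babaa meet in 1 with "baa" left. Open state 2: 1a->2.
bb: 1b undefined. 1b->0: no, a/bbaa meet in 0. 1b->1: ok.
baa: 2a undefined. 2a->0: no, baabaa/bbaa meet in 0. 2a->1: no, baabaa/bbaa meet in 1. 2a->2: no, baabaa/babaa meet in 2 with "baa" left. Open state 3: 2a->3.
bab: 2b undefined. 2b->0: no, a/aabab meet in 0. 2b->1: no, ab/aabab meet in 1. 2b->2: no, baba/bbaa meet in 3. 2b->3: no, baaaa/babaa meet in 3 with "aa" left. Open state 4: 2b->4.
baaa: 3a undefined. 3a->0: ok.
baab: 3b undefined. 3b->0: ok.
baba: 4a undefined. 4a->0: no, baabaa/babaa meet in 0. 4a->1: no, baabba/babaa meet in 2. 4a->2: ok.
babb: 4b undefined. 4b->0: ok.
All examples now run through 5 states with every (state, symbol) defined. Accept strings end in {0,1,2}, Reject strings end in {3,4}; accept={0,1,2}.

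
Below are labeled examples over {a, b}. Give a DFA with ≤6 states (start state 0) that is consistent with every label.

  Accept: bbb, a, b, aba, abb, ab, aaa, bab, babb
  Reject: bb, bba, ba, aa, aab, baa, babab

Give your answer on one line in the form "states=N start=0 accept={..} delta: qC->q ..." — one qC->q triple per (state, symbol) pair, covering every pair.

Grow the machine one transition at a time. Run the examples from 0; the earliest place one falls off (shortest prefix, ties alphabetical) gets sent to the lowest-numbered state that keeps every Accept/Reject pair distinguishable — a pair clashes when both reach the same state with identical unread suffix — and to a fresh state only if none does.
a: 0a undefined. 0a->0: no, a/aa meet in 0. Open state 1: 0a->1.
b: 0b undefined. 0b->0: no, bbb/bb meet in 0. 0b->1: no, aba/bba meet in 1 with "ba" left. Open state 2: 0b->2.
aa: 1a undefined. 1a->0: no, b/aab meet in 2. 1a->1: no, a/aa meet in 1. 1a->2: no, b/aa meet in 2. Open state 3: 1a->3.
ab: 1b undefined. 1b->0: ok.
ba: 2a undefined. 2a->0: no, a/baa meet in 1. 2a->1: no, a/ba meet in 1. 2a->2: no, b/ba meet in 2. 2a->3: no, aaa/baa meet in 3 with "a" left. Open state 4: 2a->4.
bb: 2b undefined. 2b->0: no, a/bba meet in 1. 2b->1: no, a/bb meet in 1. 2b->2: no, bbb/bb meet in 2. 2b->3: no, bbb/aab meet in 3 with "b" left. 2b->4: ok.
aaa: 3a undefined. 3a->0: ok.
aab: 3b undefined. 3b->0: no, ab/aab meet in 0. 3b->1: no, a/aab meet in 1. 3b->2: no, b/aab meet in 2. 3b->3: ok.
baa: 4a undefined. 4a->0: no, ab/bba meet in 0. 4a->1: no, a/bba meet in 1. 4a->2: no, b/bba meet in 2. 4a->3: ok.
bab: 4b undefined. 4b->0: no, bbb/babab meet in 0. 4b->1: ok.
All examples now run through 5 states with every (state, symbol) defined. Accept strings end in {0,1,2}, Reject strings end in {3,4}; accept={0,1,2}.

states=5 start=0 accept={0,1,2} delta: 0a->1 0b->2 1a->3 1b->0 2a->4 2b->4 3a->0 3b->3 4a->3 4b->1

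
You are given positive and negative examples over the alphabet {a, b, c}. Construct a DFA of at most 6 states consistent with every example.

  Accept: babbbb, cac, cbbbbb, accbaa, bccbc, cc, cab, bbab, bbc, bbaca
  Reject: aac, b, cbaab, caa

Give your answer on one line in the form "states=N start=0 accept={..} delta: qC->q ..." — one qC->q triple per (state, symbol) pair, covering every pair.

states=4 start=0 accept={0,2} delta: 0a->0 0b->1 0c->1 1a->1 1b->2 1c->2 2a->3 2b->0 2c->0 3a->0 3b->0 3c->0

Grow the machine one transition at a time. Run the examples from 0; the earliest place one falls off (shortest prefix, ties alphabetical) gets sent to the lowest-numbered state that keeps every Accept/Reject pair distinguishable — a pair clashes when both reach the same state with identical unread suffix — and to a fresh state only if none does.
a: 0a undefined. 0a->0: ok.
b: 0b undefined. 0b->0: no, babbbb/b meet in 0. Open state 1: 0b->1.
c: 0c undefined. 0c->0: no, cac/aac meet in 0. 0c->1: ok.
ba: 1a undefined. 1a->0: no, cac/aac meet in 1. 1a->1: ok.
bb: 1b undefined. 1b->0: no, babbbb/aac meet in 1. 1b->1: no, babbbb/aac meet in 1. Open state 2: 1b->2.
bc: 1c undefined. 1c->0: no, accbaa/aac meet in 1. 1c->1: no, cac/aac meet in 1. 1c->2: ok.
bba: 2a undefined. 2a->0: no, bbab/aac meet in 1. 2a->1: no, cac/cbaab meet in 2. 2a->2: no, bbab/cbaab meet in 2 with "b" left. Open state 3: 2a->3.
bbc: 2c undefined. 2c->0: ok.
cbb: 2b undefined. 2b->0: ok.
bbab: 3b undefined. 3b->0: ok.
bbac: 3c undefined. 3c->0: ok.
cbaa: 3a undefined. 3a->0: ok.
All examples now run through 4 states with every (state, symbol) defined. Accept strings end in {0,2}, Reject strings end in {1}; accept={0,2}.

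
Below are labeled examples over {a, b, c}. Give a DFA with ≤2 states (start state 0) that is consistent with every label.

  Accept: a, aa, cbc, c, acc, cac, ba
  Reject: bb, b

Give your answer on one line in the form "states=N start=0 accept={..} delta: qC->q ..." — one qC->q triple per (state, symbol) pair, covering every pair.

Grow the machine one transition at a time. Run the examples from 0; the earliest place one falls off (shortest prefix, ties alphabetical) gets sent to the lowest-numbered state that keeps every Accept/Reject pair distinguishable — a pair clashes when both reach the same state with identical unread suffix — and to a fresh state only if none does.
a: 0a undefined. 0a->0: ok.
b: 0b undefined. 0b->0: no, a/bb meet in 0. Open state 1: 0b->1.
c: 0c undefined. 0c->0: ok.
ba: 1a undefined. 1a->0: ok.
bb: 1b undefined. 1b->0: no, a/bb meet in 0. 1b->1: ok.
cbc: 1c undefined. 1c->0: ok.
All examples now run through 2 states with every (state, symbol) defined. Accept strings end in {0}, Reject strings end in {1}; accept={0}.

states=2 start=0 accept={0} delta: 0a->0 0b->1 0c->0 1a->0 1b->1 1c->0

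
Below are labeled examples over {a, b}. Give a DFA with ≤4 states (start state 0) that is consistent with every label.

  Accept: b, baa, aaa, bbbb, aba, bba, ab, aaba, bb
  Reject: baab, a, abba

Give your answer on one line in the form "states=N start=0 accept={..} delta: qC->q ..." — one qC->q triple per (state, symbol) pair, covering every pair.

states=4 start=0 accept={2,3} delta: 0a->1 0b->2 1a->2 1b->3 2a->3 2b->2 3a->3 3b->0

Grow the machine one transition at a time. Run the examples from 0; the earliest place one falls off (shortest prefix, ties alphabetical) gets sent to the lowest-numbered state that keeps every Accept/Reject pair distinguishable — a pair clashes when both reach the same state with identical unread suffix — and to a fresh state only if none does.
a: 0a undefined. 0a->0: no, aaa/a meet in 0. Open state 1: 0a->1.
b: 0b undefined. 0b->0: no, bba/a meet in 1. 0b->1: no, b/a meet in 1. Open state 2: 0b->2.
aa: 1a undefined. 1a->0: no, aaa/a meet in 1. 1a->1: no, aaa/a meet in 1. 1a->2: ok.
ab: 1b undefined. 1b->0: no, aaa/abba meet in 2 with "a" left. 1b->1: no, b/abba meet in 2. 1b->2: no, bba/abba meet in 2 with "ba" left. Open state 3: 1b->3.
ba: 2a undefined. 2a->0: no, baa/a meet in 1. 2a->1: no, aaa/a meet in 1. 2a->2: no, bb/baab meet in 2 with "b" left. 2a->3: ok.
bb: 2b undefined. 2b->0: no, bba/a meet in 1. 2b->1: no, bb/a meet in 1. 2b->2: ok.
aba: 3a undefined. 3a->0: no, b/baab meet in 2. 3a->1: no, baa/a meet in 1. 3a->2: no, b/baab meet in 2. 3a->3: ok.
abb: 3b undefined. 3b->0: ok.
All examples now run through 4 states with every (state, symbol) defined. Accept strings end in {2,3}, Reject strings end in {0,1}; accept={2,3}.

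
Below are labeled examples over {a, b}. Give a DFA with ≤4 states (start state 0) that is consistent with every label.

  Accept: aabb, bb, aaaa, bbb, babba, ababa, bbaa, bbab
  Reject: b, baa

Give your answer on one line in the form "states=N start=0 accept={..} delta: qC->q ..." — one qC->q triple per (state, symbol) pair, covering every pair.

states=3 start=0 accept={0,2} delta: 0a->0 0b->1 1a->1 1b->2 2a->2 2b->0

State merging on the prefix tree: take the shortest (then alphabetical) example prefix whose next move is undefined and point that move at state 0, else 1, else 2, ...; a target is out if some Accept/Reject pair would then sit in one state with the same input left (inseparable). If every existing state is out, open a new one.
a: 0a undefined. 0a->0: ok.
b: 0b undefined. 0b->0: no, aabb/b meet in 0. Open state 1: 0b->1.
ba: 1a undefined. 1a->0: no, aaaa/baa meet in 0. 1a->1: ok.
bb: 1b undefined. 1b->0: no, bbb/b meet in 1. 1b->1: no, aabb/b meet in 1. Open state 2: 1b->2.
bba: 2a undefined. 2a->0: no, bbab/b meet in 1. 2a->1: no, ababa/b meet in 1. 2a->2: ok.
bbb: 2b undefined. 2b->0: ok.
All examples now run through 3 states with every (state, symbol) defined. Accept strings end in {0,2}, Reject strings end in {1}; accept={0,2}.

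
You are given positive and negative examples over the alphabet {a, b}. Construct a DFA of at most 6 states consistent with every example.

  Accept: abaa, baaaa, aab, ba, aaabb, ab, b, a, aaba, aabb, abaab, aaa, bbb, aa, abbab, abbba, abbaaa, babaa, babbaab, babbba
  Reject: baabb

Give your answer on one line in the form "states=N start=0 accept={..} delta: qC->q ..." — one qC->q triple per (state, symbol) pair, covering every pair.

Grow the machine one transition at a time. Run the examples from 0; the earliest place one falls off (shortest prefix, ties alphabetical) gets sent to the lowest-numbered state that keeps every Accept/Reject pair distinguishable — a pair clashes when both reach the same state with identical unread suffix — and to a fresh state only if none does.
a: 0a undefined. 0a->0: ok.
b: 0b undefined. 0b->0: no, abaa/baabb meet in 0. Open state 1: 0b->1.
ba: 1a undefined. 1a->0: no, aaabb/baabb meet in 1 with "b" left. 1a->1: no, bbb/baabb meet in 1 with "bb" left. Open state 2: 1a->2.
bb: 1b undefined. 1b->0: ok.
baa: 2a undefined. 2a->0: no, abaa/baabb meet in 0. 2a->1: no, abaa/baabb meet in 1. 2a->2: ok.
bab: 2b undefined. 2b->0: no, aab/baabb meet in 1. 2b->1: no, aaabb/baabb meet in 0. 2b->2: no, abaa/baabb meet in 2. Open state 3: 2b->3.
baba: 3a undefined. 3a->0: ok.
babb: 3b undefined. 3b->0: no, aaabb/baabb meet in 0. 3b->1: no, aab/baabb meet in 1. 3b->2: no, abaa/baabb meet in 2. 3b->3: no, abaab/baabb meet in 3. Open state 4: 3b->4.
babba: 4a undefined. 4a->0: ok.
babbb: 4b undefined. 4b->0: ok.
All examples now run through 5 states with every (state, symbol) defined. Accept strings end in {0,1,2,3}, Reject strings end in {4}; accept={0,1,2,3}.

states=5 start=0 accept={0,1,2,3} delta: 0a->0 0b->1 1a->2 1b->0 2a->2 2b->3 3a->0 3b->4 4a->0 4b->0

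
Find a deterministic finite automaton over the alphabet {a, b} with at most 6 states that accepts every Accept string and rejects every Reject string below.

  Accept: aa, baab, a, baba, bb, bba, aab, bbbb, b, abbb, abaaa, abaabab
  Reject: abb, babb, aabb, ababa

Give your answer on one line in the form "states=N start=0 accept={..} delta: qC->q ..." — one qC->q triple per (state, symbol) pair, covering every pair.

states=4 start=0 accept={0,1,2} delta: 0a->1 0b->0 1a->1 1b->2 2a->2 2b->3 3a->3 3b->0

Fold the examples into a partial DFA from state 0: repeatedly fix the first undefined (state, symbol) met by the shortest-then-alphabetical prefix, trying targets in increasing order and rejecting any under which an Accept and a Reject string meet in one state with the same remainder; add a state when all current targets are rejected. Accepting states are where Accept strings end.
a: 0a undefined. 0a->0: no, baba/ababa meet in 0 with "baba" left. Open state 1: 0a->1.
b: 0b undefined. 0b->0: ok.
aa: 1a undefined. 1a->0: no, aa/aabb meet in 0. 1a->1: ok.
ab: 1b undefined. 1b->0: no, aa/ababa meet in 1. 1b->1: no, aa/abb meet in 1. Open state 2: 1b->2.
aba: 2a undefined. 2a->0: no, aa/ababa meet in 1. 2a->1: no, aa/ababa meet in 1. 2a->2: ok.
abb: 2b undefined. 2b->0: no, aa/ababa meet in 1. 2b->1: no, aa/abb meet in 1. 2b->2: no, baab/abb meet in 2. Open state 3: 2b->3.
abbb: 3b undefined. 3b->0: ok.
ababa: 3a undefined. 3a->0: no, bb/ababa meet in 0. 3a->1: no, aa/ababa meet in 1. 3a->2: no, baab/ababa meet in 2. 3a->3: ok.
All examples now run through 4 states with every (state, symbol) defined. Accept strings end in {0,1,2}, Reject strings end in {3}; accept={0,1,2}.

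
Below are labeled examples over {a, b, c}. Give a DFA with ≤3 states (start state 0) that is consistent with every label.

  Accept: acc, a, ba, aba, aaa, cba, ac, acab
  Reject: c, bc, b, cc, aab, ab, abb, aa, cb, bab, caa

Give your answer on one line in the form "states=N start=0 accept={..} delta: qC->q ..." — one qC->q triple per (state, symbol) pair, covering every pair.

Fold the examples into a partial DFA from state 0: repeatedly fix the first undefined (state, symbol) met by the shortest-then-alphabetical prefix, trying targets in increasing order and rejecting any under which an Accept and a Reject string meet in one state with the same remainder; add a state when all current targets are rejected. Accepting states are where Accept strings end.
a: 0a undefined. 0a->0: no, acc/cc meet in 0 with "cc" left. Open state 1: 0a->1.
b: 0b undefined. 0b->0: ok.
c: 0c undefined. 0c->0: ok.
aa: 1a undefined. 1a->0: ok.
ab: 1b undefined. 1b->0: ok.
ac: 1c undefined. 1c->0: no, acc/c meet in 0. 1c->1: no, acab/c meet in 0. Open state 2: 1c->2.
aca: 2a undefined. 2a->0: no, acab/c meet in 0. 2a->1: no, acab/c meet in 0. 2a->2: ok.
acc: 2c undefined. 2c->0: no, acc/c meet in 0. 2c->1: ok.
acab: 2b undefined. 2b->0: no, acab/c meet in 0. 2b->1: ok.
All examples now run through 3 states with every (state, symbol) defined. Accept strings end in {1,2}, Reject strings end in {0}; accept={1,2}.

states=3 start=0 accept={1,2} delta: 0a->1 0b->0 0c->0 1a->0 1b->0 1c->2 2a->2 2b->1 2c->1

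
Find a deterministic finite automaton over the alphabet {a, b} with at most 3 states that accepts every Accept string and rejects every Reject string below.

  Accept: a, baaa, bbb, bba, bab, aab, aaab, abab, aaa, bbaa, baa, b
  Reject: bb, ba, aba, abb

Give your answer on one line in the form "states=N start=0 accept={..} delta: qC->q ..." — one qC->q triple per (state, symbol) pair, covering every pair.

states=3 start=0 accept={0,1} delta: 0a->0 0b->1 1a->2 1b->2 2a->0 2b->0

State merging on the prefix tree: take the shortest (then alphabetical) example prefix whose next move is undefined and point that move at state 0, else 1, else 2, ...; a target is out if some Accept/Reject pair would then sit in one state with the same input left (inseparable). If every existing state is out, open a new one.
a: 0a undefined. 0a->0: ok.
b: 0b undefined. 0b->0: no, a/bb meet in 0. Open state 1: 0b->1.
ba: 1a undefined. 1a->0: no, a/ba meet in 0. 1a->1: no, baaa/ba meet in 1. Open state 2: 1a->2.
bb: 1b undefined. 1b->0: no, a/bb meet in 0. 1b->1: no, bbb/bb meet in 1. 1b->2: ok.
baa: 2a undefined. 2a->0: ok.
bab: 2b undefined. 2b->0: ok.
All examples now run through 3 states with every (state, symbol) defined. Accept strings end in {0,1}, Reject strings end in {2}; accept={0,1}.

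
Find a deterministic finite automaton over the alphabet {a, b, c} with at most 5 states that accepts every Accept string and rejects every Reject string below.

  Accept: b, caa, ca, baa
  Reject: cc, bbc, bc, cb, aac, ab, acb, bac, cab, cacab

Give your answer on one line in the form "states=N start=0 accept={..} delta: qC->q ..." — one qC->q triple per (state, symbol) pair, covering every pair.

Fold the examples into a partial DFA from state 0: repeatedly fix the first undefined (state, symbol) met by the shortest-then-alphabetical prefix, trying targets in increasing order and rejecting any under which an Accept and a Reject string meet in one state with the same remainder; add a state when all current targets are rejected. Accepting states are where Accept strings end.
a: 0a undefined. 0a->0: no, b/ab meet in 0 with "b" left. Open state 1: 0a->1.
b: 0b undefined. 0b->0: ok.
c: 0c undefined. 0c->0: no, b/cc meet in 0. 0c->1: ok.
aa: 1a undefined. 1a->0: no, b/cab meet in 0. 1a->1: no, caa/bbc meet in 1. Open state 2: 1a->2.
ab: 1b undefined. 1b->0: no, b/cb meet in 0. 1b->1: ok.
ac: 1c undefined. 1c->0: no, b/cc meet in 0. 1c->1: ok.
aac: 2c undefined. 2c->0: no, b/aac meet in 0. 2c->1: ok.
caa: 2a undefined. 2a->0: ok.
cab: 2b undefined. 2b->0: no, b/cab meet in 0. 2b->1: ok.
All examples now run through 3 states with every (state, symbol) defined. Accept strings end in {0,2}, Reject strings end in {1}; accept={0,2}.

states=3 start=0 accept={0,2} delta: 0a->1 0b->0 0c->1 1a->2 1b->1 1c->1 2a->0 2b->1 2c->1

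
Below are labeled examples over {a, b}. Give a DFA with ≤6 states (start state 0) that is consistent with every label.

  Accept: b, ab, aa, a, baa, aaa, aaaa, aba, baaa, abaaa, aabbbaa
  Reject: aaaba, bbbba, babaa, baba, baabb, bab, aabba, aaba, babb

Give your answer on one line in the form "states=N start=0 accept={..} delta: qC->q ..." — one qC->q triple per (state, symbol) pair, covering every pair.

states=5 start=0 accept={1,2} delta: 0a->1 0b->1 1a->2 1b->2 2a->2 2b->3 3a->3 3b->4 4a->0 4b->0

Fold the examples into a partial DFA from state 0: repeatedly fix the first undefined (state, symbol) met by the shortest-then-alphabetical prefix, trying targets in increasing order and rejecting any under which an Accept and a Reject string meet in one state with the same remainder; add a state when all current targets are rejected. Accepting states are where Accept strings end.
a: 0a undefined. 0a->0: no, aba/aaaba meet in 0 with "ba" left. Open state 1: 0a->1.
b: 0b undefined. 0b->0: no, ab/bab meet in 1 with "b" left. 0b->1: ok.
aa: 1a undefined. 1a->0: no, b/babaa meet in 1. 1a->1: no, ab/bab meet in 1 with "b" left. Open state 2: 1a->2.
ab: 1b undefined. 1b->0: no, b/bbbba meet in 1. 1b->1: no, aa/bbbba meet in 2. 1b->2: ok.
aaa: 2a undefined. 2a->0: no, ab/aaaba meet in 2. 2a->1: no, b/aaaba meet in 1. 2a->2: ok.
aab: 2b undefined. 2b->0: no, b/aaaba meet in 1. 2b->1: no, b/bab meet in 1. 2b->2: no, ab/aaaba meet in 2. Open state 3: 2b->3.
aaba: 3a undefined. 3a->0: no, b/babaa meet in 1. 3a->1: no, b/aaaba meet in 1. 3a->2: no, ab/aaaba meet in 2. 3a->3: ok.
aabb: 3b undefined. 3b->0: no, b/bbbba meet in 1. 3b->1: no, b/baabb meet in 1. 3b->2: no, ab/bbbba meet in 2. 3b->3: no, aabbbaa/aaaba meet in 3. Open state 4: 3b->4.
aabba: 4a undefined. 4a->0: ok.
aabbb: 4b undefined. 4b->0: ok.
All examples now run through 5 states with every (state, symbol) defined. Accept strings end in {1,2}, Reject strings end in {0,3,4}; accept={1,2}.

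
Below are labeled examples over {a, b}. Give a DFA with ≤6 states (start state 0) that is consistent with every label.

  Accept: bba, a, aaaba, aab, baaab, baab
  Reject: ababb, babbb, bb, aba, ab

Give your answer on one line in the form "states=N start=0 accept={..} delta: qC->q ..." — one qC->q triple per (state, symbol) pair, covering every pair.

Fold the examples into a partial DFA from state 0: repeatedly fix the first undefined (state, symbol) met by the shortest-then-alphabetical prefix, trying targets in increasing order and rejecting any under which an Accept and a Reject string meet in one state with the same remainder; add a state when all current targets are rejected. Accepting states are where Accept strings end.
a: 0a undefined. 0a->0: no, aaaba/aba meet in 0 with "ba" left. Open state 1: 0a->1.
b: 0b undefined. 0b->0: ok.
aa: 1a undefined. 1a->0: no, aaaba/aba meet in 1 with "ba" left. 1a->1: no, aaaba/aba meet in 1 with "ba" left. Open state 2: 1a->2.
ab: 1b undefined. 1b->0: no, bba/aba meet in 1. 1b->1: no, bba/babbb meet in 1. 1b->2: ok.
aaa: 2a undefined. 2a->0: no, baaab/ababb meet in 0. 2a->1: no, bba/aba meet in 1. 2a->2: ok.
aab: 2b undefined. 2b->0: no, aab/ababb meet in 0. 2b->1: no, aaaba/ababb meet in 2. 2b->2: no, aaaba/ababb meet in 2. Open state 3: 2b->3.
aaaba: 3a undefined. 3a->0: no, aaaba/bb meet in 0. 3a->1: ok.
ababb: 3b undefined. 3b->0: ok.
All examples now run through 4 states with every (state, symbol) defined. Accept strings end in {1,3}, Reject strings end in {0,2}; accept={1,3}.

states=4 start=0 accept={1,3} delta: 0a->1 0b->0 1a->2 1b->2 2a->2 2b->3 3a->1 3b->0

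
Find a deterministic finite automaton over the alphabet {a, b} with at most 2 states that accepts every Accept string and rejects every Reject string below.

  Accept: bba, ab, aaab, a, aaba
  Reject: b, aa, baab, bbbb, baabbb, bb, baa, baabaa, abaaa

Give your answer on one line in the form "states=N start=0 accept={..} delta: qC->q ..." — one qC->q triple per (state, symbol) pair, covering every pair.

State merging on the prefix tree: take the shortest (then alphabetical) example prefix whose next move is undefined and point that move at state 0, else 1, else 2, ...; a target is out if some Accept/Reject pair would then sit in one state with the same input left (inseparable). If every existing state is out, open a new one.
a: 0a undefined. 0a->0: no, ab/b meet in 0 with "b" left. Open state 1: 0a->1.
b: 0b undefined. 0b->0: ok.
aa: 1a undefined. 1a->0: ok.
ab: 1b undefined. 1b->0: no, bba/abaaa meet in 1. 1b->1: ok.
All examples now run through 2 states with every (state, symbol) defined. Accept strings end in {1}, Reject strings end in {0}; accept={1}.

states=2 start=0 accept={1} delta: 0a->1 0b->0 1a->0 1b->1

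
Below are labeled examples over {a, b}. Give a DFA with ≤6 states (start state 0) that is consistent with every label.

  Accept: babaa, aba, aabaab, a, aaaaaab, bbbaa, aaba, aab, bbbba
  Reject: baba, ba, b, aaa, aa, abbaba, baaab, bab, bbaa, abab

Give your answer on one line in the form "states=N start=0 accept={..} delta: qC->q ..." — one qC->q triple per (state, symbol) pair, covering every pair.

states=6 start=0 accept={1,4} delta: 0a->1 0b->2 1a->2 1b->0 2a->3 2b->4 3a->0 3b->3 4a->1 4b->5 5a->0 5b->0

Grow the machine one transition at a time. Run the examples from 0; the earliest place one falls off (shortest prefix, ties alphabetical) gets sent to the lowest-numbered state that keeps every Accept/Reject pair distinguishable — a pair clashes when both reach the same state with identical unread suffix — and to a fresh state only if none does.
a: 0a undefined. 0a->0: no, aba/ba meet in 0 with "ba" left. Open state 1: 0a->1.
b: 0b undefined. 0b->0: no, aba/baba meet in 1 with "ba" left. 0b->1: no, a/b meet in 1. Open state 2: 0b->2.
aa: 1a undefined. 1a->0: no, a/aaa meet in 1. 1a->1: no, a/aaa meet in 1. 1a->2: ok.
ab: 1b undefined. 1b->0: ok.
ba: 2a undefined. 2a->0: no, aaaaaab/b meet in 2. 2a->1: no, babaa/b meet in 2. 2a->2: no, babaa/bbaa meet in 2 with "baa" left. Open state 3: 2a->3.
bb: 2b undefined. 2b->0: no, aabaab/abab meet in 0. 2b->1: no, aabaab/bab meet in 3 with "b" left. 2b->2: no, bbbaa/bbaa meet in 3 with "a" left. 2b->3: no, aabaab/baaab meet in 3 with "aab" left. Open state 4: 2b->4.
baa: 3a undefined. 3a->0: ok.
bab: 3b undefined. 3b->0: no, babaa/b meet in 2. 3b->1: no, babaa/ba meet in 3. 3b->2: no, babaa/baaab meet in 0. 3b->3: ok.
bba: 4a undefined. 4a->0: no, babaa/bbaa meet in 1. 4a->1: ok.
bbb: 4b undefined. 4b->0: no, bbbaa/b meet in 2. 4b->1: no, bbbaa/ba meet in 3. 4b->2: no, bbbaa/baba meet in 0. 4b->3: no, bbbba/baba meet in 0. 4b->4: no, bbbaa/b meet in 2. Open state 5: 4b->5.
bbba: 5a undefined. 5a->0: ok.
bbbb: 5b undefined. 5b->0: ok.
All examples now run through 6 states with every (state, symbol) defined. Accept strings end in {1,4}, Reject strings end in {0,2,3}; accept={1,4}.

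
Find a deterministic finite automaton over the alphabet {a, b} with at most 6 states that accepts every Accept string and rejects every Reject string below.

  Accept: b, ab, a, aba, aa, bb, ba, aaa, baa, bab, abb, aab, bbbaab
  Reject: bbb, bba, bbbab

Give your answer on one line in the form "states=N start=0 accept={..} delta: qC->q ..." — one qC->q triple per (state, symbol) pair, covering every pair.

states=4 start=0 accept={0,1,2} delta: 0a->0 0b->1 1a->0 1b->2 2a->3 2b->3 3a->2 3b->0

Grow the machine one transition at a time. Run the examples from 0; the earliest place one falls off (shortest prefix, ties alphabetical) gets sent to the lowest-numbered state that keeps every Accept/Reject pair distinguishable — a pair clashes when both reach the same state with identical unread suffix — and to a fresh state only if none does.
a: 0a undefined. 0a->0: ok.
b: 0b undefined. 0b->0: no, b/bbb meet in 0. Open state 1: 0b->1.
ba: 1a undefined. 1a->0: ok.
bb: 1b undefined. 1b->0: no, b/bbb meet in 1. 1b->1: no, b/bbb meet in 1. Open state 2: 1b->2.
bba: 2a undefined. 2a->0: no, a/bba meet in 0. 2a->1: no, b/bba meet in 1. 2a->2: no, bb/bba meet in 2. Open state 3: 2a->3.
bbb: 2b undefined. 2b->0: no, b/bbbab meet in 1. 2b->1: no, b/bbb meet in 1. 2b->2: no, bb/bbb meet in 2. 2b->3: ok.
bbba: 3a undefined. 3a->0: no, b/bbbab meet in 1. 3a->1: no, bb/bbbab meet in 2. 3a->2: ok.
bbbaab: 3b undefined. 3b->0: ok.
All examples now run through 4 states with every (state, symbol) defined. Accept strings end in {0,1,2}, Reject strings end in {3}; accept={0,1,2}.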